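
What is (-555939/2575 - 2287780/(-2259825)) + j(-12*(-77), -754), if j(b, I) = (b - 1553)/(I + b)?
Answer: -101757143989/465523950 ≈ -218.59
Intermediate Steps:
j(b, I) = (-1553 + b)/(I + b)
(-555939/2575 - 2287780/(-2259825)) + j(-12*(-77), -754) = (-555939/2575 - 2287780/(-2259825)) + (-1553 - 12*(-77))/(-754 - 12*(-77)) = (-555939*1/2575 - 2287780*(-1/2259825)) + (-1553 + 924)/(-754 + 924) = (-555939/2575 + 457556/451965) - 629/170 = -50017352687/232761975 + (1/170)*(-629) = -50017352687/232761975 - 37/10 = -101757143989/465523950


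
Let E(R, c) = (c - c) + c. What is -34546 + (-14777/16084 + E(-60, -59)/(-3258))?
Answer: -905157677711/26200836 ≈ -34547.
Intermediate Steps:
E(R, c) = c (E(R, c) = 0 + c = c)
-34546 + (-14777/16084 + E(-60, -59)/(-3258)) = -34546 + (-14777/16084 - 59/(-3258)) = -34546 + (-14777*1/16084 - 59*(-1/3258)) = -34546 + (-14777/16084 + 59/3258) = -34546 - 23597255/26200836 = -905157677711/26200836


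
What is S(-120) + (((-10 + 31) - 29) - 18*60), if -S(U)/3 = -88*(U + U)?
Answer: -64448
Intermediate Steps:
S(U) = 528*U (S(U) = -(-264)*(U + U) = -(-264)*2*U = -(-528)*U = 528*U)
S(-120) + (((-10 + 31) - 29) - 18*60) = 528*(-120) + (((-10 + 31) - 29) - 18*60) = -63360 + ((21 - 29) - 1080) = -63360 + (-8 - 1080) = -63360 - 1088 = -64448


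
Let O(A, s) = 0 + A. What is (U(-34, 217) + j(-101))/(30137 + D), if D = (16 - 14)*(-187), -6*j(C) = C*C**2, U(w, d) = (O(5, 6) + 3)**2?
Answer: 1030685/178578 ≈ 5.7716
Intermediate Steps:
O(A, s) = A
U(w, d) = 64 (U(w, d) = (5 + 3)**2 = 8**2 = 64)
j(C) = -C**3/6 (j(C) = -C*C**2/6 = -C**3/6)
D = -374 (D = 2*(-187) = -374)
(U(-34, 217) + j(-101))/(30137 + D) = (64 - 1/6*(-101)**3)/(30137 - 374) = (64 - 1/6*(-1030301))/29763 = (64 + 1030301/6)*(1/29763) = (1030685/6)*(1/29763) = 1030685/178578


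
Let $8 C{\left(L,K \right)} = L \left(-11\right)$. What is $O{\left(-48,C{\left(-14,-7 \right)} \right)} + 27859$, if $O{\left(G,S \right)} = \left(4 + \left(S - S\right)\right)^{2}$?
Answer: $27875$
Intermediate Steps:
$C{\left(L,K \right)} = - \frac{11 L}{8}$ ($C{\left(L,K \right)} = \frac{L \left(-11\right)}{8} = \frac{\left(-11\right) L}{8} = - \frac{11 L}{8}$)
$O{\left(G,S \right)} = 16$ ($O{\left(G,S \right)} = \left(4 + 0\right)^{2} = 4^{2} = 16$)
$O{\left(-48,C{\left(-14,-7 \right)} \right)} + 27859 = 16 + 27859 = 27875$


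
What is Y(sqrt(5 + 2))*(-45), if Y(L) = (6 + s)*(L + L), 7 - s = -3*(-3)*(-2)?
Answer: -2790*sqrt(7) ≈ -7381.6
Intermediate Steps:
s = 25 (s = 7 - (-3*(-3))*(-2) = 7 - 9*(-2) = 7 - 1*(-18) = 7 + 18 = 25)
Y(L) = 62*L (Y(L) = (6 + 25)*(L + L) = 31*(2*L) = 62*L)
Y(sqrt(5 + 2))*(-45) = (62*sqrt(5 + 2))*(-45) = (62*sqrt(7))*(-45) = -2790*sqrt(7)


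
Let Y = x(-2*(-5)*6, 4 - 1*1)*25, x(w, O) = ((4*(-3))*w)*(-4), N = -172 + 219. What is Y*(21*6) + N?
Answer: 9072047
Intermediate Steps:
N = 47
x(w, O) = 48*w (x(w, O) = -12*w*(-4) = 48*w)
Y = 72000 (Y = (48*(-2*(-5)*6))*25 = (48*(10*6))*25 = (48*60)*25 = 2880*25 = 72000)
Y*(21*6) + N = 72000*(21*6) + 47 = 72000*126 + 47 = 9072000 + 47 = 9072047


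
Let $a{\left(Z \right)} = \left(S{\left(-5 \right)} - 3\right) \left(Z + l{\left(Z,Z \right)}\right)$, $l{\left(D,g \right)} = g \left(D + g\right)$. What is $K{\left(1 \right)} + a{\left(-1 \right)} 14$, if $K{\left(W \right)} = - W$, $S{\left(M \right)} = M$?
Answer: $-113$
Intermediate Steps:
$a{\left(Z \right)} = - 16 Z^{2} - 8 Z$ ($a{\left(Z \right)} = \left(-5 - 3\right) \left(Z + Z \left(Z + Z\right)\right) = - 8 \left(Z + Z 2 Z\right) = - 8 \left(Z + 2 Z^{2}\right) = - 16 Z^{2} - 8 Z$)
$K{\left(1 \right)} + a{\left(-1 \right)} 14 = \left(-1\right) 1 + 8 \left(-1\right) \left(-1 - -2\right) 14 = -1 + 8 \left(-1\right) \left(-1 + 2\right) 14 = -1 + 8 \left(-1\right) 1 \cdot 14 = -1 - 112 = -113$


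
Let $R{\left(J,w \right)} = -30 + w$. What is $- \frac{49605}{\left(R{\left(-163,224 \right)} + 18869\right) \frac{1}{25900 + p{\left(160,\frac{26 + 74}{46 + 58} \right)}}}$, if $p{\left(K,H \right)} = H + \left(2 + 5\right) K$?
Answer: $- \frac{34849744725}{495638} \approx -70313.0$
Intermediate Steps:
$p{\left(K,H \right)} = H + 7 K$
$- \frac{49605}{\left(R{\left(-163,224 \right)} + 18869\right) \frac{1}{25900 + p{\left(160,\frac{26 + 74}{46 + 58} \right)}}} = - \frac{49605}{\left(\left(-30 + 224\right) + 18869\right) \frac{1}{25900 + \left(\frac{26 + 74}{46 + 58} + 7 \cdot 160\right)}} = - \frac{49605}{\left(194 + 18869\right) \frac{1}{25900 + \left(\frac{100}{104} + 1120\right)}} = - \frac{49605}{19063 \frac{1}{25900 + \left(100 \cdot \frac{1}{104} + 1120\right)}} = - \frac{49605}{19063 \frac{1}{25900 + \left(\frac{25}{26} + 1120\right)}} = - \frac{49605}{19063 \frac{1}{25900 + \frac{29145}{26}}} = - \frac{49605}{19063 \frac{1}{\frac{702545}{26}}} = - \frac{49605}{19063 \cdot \frac{26}{702545}} = - \frac{49605}{\frac{495638}{702545}} = \left(-49605\right) \frac{702545}{495638} = - \frac{34849744725}{495638}$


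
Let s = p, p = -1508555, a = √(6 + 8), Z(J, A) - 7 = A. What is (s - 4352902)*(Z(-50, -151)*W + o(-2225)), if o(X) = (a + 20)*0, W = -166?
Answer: -140112268128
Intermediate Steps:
Z(J, A) = 7 + A
a = √14 ≈ 3.7417
o(X) = 0 (o(X) = (√14 + 20)*0 = (20 + √14)*0 = 0)
s = -1508555
(s - 4352902)*(Z(-50, -151)*W + o(-2225)) = (-1508555 - 4352902)*((7 - 151)*(-166) + 0) = -5861457*(-144*(-166) + 0) = -5861457*(23904 + 0) = -5861457*23904 = -140112268128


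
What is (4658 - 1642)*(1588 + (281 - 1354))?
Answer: 1553240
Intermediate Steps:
(4658 - 1642)*(1588 + (281 - 1354)) = 3016*(1588 - 1073) = 3016*515 = 1553240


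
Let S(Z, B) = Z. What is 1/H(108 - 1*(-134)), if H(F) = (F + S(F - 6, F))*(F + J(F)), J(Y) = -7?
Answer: 1/112330 ≈ 8.9023e-6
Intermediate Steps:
H(F) = (-7 + F)*(-6 + 2*F) (H(F) = (F + (F - 6))*(F - 7) = (F + (-6 + F))*(-7 + F) = (-6 + 2*F)*(-7 + F) = (-7 + F)*(-6 + 2*F))
1/H(108 - 1*(-134)) = 1/(42 - 20*(108 - 1*(-134)) + 2*(108 - 1*(-134))**2) = 1/(42 - 20*(108 + 134) + 2*(108 + 134)**2) = 1/(42 - 20*242 + 2*242**2) = 1/(42 - 4840 + 2*58564) = 1/(42 - 4840 + 117128) = 1/112330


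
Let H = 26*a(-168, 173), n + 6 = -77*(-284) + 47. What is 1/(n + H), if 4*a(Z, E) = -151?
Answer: 2/41855 ≈ 4.7784e-5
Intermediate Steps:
a(Z, E) = -151/4 (a(Z, E) = (¼)*(-151) = -151/4)
n = 21909 (n = -6 + (-77*(-284) + 47) = -6 + (21868 + 47) = -6 + 21915 = 21909)
H = -1963/2 (H = 26*(-151/4) = -1963/2 ≈ -981.50)
1/(n + H) = 1/(21909 - 1963/2) = 1/(41855/2) = 2/41855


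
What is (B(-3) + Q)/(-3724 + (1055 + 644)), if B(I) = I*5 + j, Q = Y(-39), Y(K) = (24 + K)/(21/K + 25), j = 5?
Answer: 5/954 ≈ 0.0052411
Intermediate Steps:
Y(K) = (24 + K)/(25 + 21/K)
Q = -65/106 (Q = -39*(24 - 39)/(21 + 25*(-39)) = -39*(-15)/(21 - 975) = -39*(-15)/(-954) = -39*(-1/954)*(-15) = -65/106 ≈ -0.61321)
B(I) = 5 + 5*I (B(I) = I*5 + 5 = 5*I + 5 = 5 + 5*I)
(B(-3) + Q)/(-3724 + (1055 + 644)) = ((5 + 5*(-3)) - 65/106)/(-3724 + (1055 + 644)) = ((5 - 15) - 65/106)/(-3724 + 1699) = (-10 - 65/106)/(-2025) = -1125/106*(-1/2025) = 5/954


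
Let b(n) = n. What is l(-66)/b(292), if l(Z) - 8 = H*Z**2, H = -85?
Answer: -92563/73 ≈ -1268.0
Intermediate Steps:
l(Z) = 8 - 85*Z**2
l(-66)/b(292) = (8 - 85*(-66)**2)/292 = (8 - 85*4356)*(1/292) = (8 - 370260)*(1/292) = -370252*1/292 = -92563/73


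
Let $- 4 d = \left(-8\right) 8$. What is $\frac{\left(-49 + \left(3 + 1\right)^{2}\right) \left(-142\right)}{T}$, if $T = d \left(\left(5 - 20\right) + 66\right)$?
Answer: $\frac{781}{136} \approx 5.7426$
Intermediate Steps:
$d = 16$ ($d = - \frac{\left(-8\right) 8}{4} = \left(- \frac{1}{4}\right) \left(-64\right) = 16$)
$T = 816$ ($T = 16 \left(\left(5 - 20\right) + 66\right) = 16 \left(-15 + 66\right) = 16 \cdot 51 = 816$)
$\frac{\left(-49 + \left(3 + 1\right)^{2}\right) \left(-142\right)}{T} = \frac{\left(-49 + \left(3 + 1\right)^{2}\right) \left(-142\right)}{816} = \left(-49 + 4^{2}\right) \left(-142\right) \frac{1}{816} = \left(-49 + 16\right) \left(-142\right) \frac{1}{816} = \left(-33\right) \left(-142\right) \frac{1}{816} = 4686 \cdot \frac{1}{816} = \frac{781}{136}$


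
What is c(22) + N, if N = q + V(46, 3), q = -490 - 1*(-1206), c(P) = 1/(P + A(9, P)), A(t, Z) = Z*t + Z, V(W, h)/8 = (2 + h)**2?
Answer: 221673/242 ≈ 916.00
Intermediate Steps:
V(W, h) = 8*(2 + h)**2
A(t, Z) = Z + Z*t
c(P) = 1/(11*P) (c(P) = 1/(P + P*(1 + 9)) = 1/(P + P*10) = 1/(P + 10*P) = 1/(11*P))
q = 716 (q = -490 + 1206 = 716)
N = 916 (N = 716 + 8*(2 + 3)**2 = 716 + 8*5**2 = 716 + 8*25 = 716 + 200 = 916)
c(22) + N = (1/11)/22 + 916 = (1/11)*(1/22) + 916 = 1/242 + 916 = 221673/242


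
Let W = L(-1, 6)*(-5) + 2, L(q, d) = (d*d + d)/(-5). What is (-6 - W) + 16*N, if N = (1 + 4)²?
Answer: 350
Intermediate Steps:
L(q, d) = -d/5 - d²/5 (L(q, d) = (d² + d)*(-⅕) = (d + d²)*(-⅕) = -d/5 - d²/5)
W = 44 (W = -⅕*6*(1 + 6)*(-5) + 2 = -⅕*6*7*(-5) + 2 = -42/5*(-5) + 2 = 42 + 2 = 44)
N = 25 (N = 5² = 25)
(-6 - W) + 16*N = (-6 - 1*44) + 16*25 = (-6 - 44) + 400 = -50 + 400 = 350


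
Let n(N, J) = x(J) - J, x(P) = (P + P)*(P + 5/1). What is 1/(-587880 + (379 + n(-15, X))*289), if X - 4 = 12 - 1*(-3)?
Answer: -1/220272 ≈ -4.5398e-6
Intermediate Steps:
x(P) = 2*P*(5 + P) (x(P) = (2*P)*(P + 5*1) = (2*P)*(P + 5) = (2*P)*(5 + P) = 2*P*(5 + P))
X = 19 (X = 4 + (12 - 1*(-3)) = 4 + (12 + 3) = 4 + 15 = 19)
n(N, J) = -J + 2*J*(5 + J) (n(N, J) = 2*J*(5 + J) - J = -J + 2*J*(5 + J))
1/(-587880 + (379 + n(-15, X))*289) = 1/(-587880 + (379 + 19*(9 + 2*19))*289) = 1/(-587880 + (379 + 19*(9 + 38))*289) = 1/(-587880 + (379 + 19*47)*289) = 1/(-587880 + (379 + 893)*289) = 1/(-587880 + 1272*289) = 1/(-587880 + 367608) = 1/(-220272) = -1/220272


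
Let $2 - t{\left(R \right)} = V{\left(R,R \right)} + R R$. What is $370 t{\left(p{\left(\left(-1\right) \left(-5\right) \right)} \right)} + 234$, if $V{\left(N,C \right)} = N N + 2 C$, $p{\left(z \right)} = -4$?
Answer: $-7906$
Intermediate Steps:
$V{\left(N,C \right)} = N^{2} + 2 C$
$t{\left(R \right)} = 2 - 2 R - 2 R^{2}$ ($t{\left(R \right)} = 2 - \left(\left(R^{2} + 2 R\right) + R R\right) = 2 - \left(\left(R^{2} + 2 R\right) + R^{2}\right) = 2 - \left(2 R + 2 R^{2}\right) = 2 - 2 R - 2 R^{2}$)
$370 t{\left(p{\left(\left(-1\right) \left(-5\right) \right)} \right)} + 234 = 370 \left(2 - -8 - 2 \left(-4\right)^{2}\right) + 234 = 370 \left(2 + 8 - 32\right) + 234 = 370 \left(-22\right) + 234 = -8140 + 234 = -7906$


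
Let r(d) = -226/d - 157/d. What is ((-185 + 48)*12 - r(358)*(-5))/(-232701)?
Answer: 590467/83306958 ≈ 0.0070878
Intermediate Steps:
r(d) = -383/d
((-185 + 48)*12 - r(358)*(-5))/(-232701) = ((-185 + 48)*12 - (-383/358)*(-5))/(-232701) = (-137*12 - (-383*1/358)*(-5))*(-1/232701) = (-1644 - (-383)*(-5)/358)*(-1/232701) = (-1644 - 1*1915/358)*(-1/232701) = (-1644 - 1915/358)*(-1/232701) = -590467/358*(-1/232701) = 590467/83306958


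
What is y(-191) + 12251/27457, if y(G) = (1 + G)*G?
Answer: 996426781/27457 ≈ 36290.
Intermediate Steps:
y(G) = G*(1 + G)
y(-191) + 12251/27457 = -191*(1 - 191) + 12251/27457 = -191*(-190) + 12251*(1/27457) = 36290 + 12251/27457 = 996426781/27457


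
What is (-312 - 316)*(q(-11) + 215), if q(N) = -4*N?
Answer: -162652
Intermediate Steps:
q(N) = -4*N
(-312 - 316)*(q(-11) + 215) = (-312 - 316)*(-4*(-11) + 215) = -628*(44 + 215) = -628*259 = -162652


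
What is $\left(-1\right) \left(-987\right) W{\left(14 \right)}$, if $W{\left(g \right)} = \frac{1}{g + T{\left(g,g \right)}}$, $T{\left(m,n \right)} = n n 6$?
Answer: $\frac{141}{170} \approx 0.82941$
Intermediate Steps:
$T{\left(m,n \right)} = 6 n^{2}$ ($T{\left(m,n \right)} = n^{2} \cdot 6 = 6 n^{2}$)
$W{\left(g \right)} = \frac{1}{g + 6 g^{2}}$
$\left(-1\right) \left(-987\right) W{\left(14 \right)} = \left(-1\right) \left(-987\right) \frac{1}{14 \left(1 + 6 \cdot 14\right)} = 987 \frac{1}{14 \left(1 + 84\right)} = 987 \frac{1}{14 \cdot 85} = 987 \cdot \frac{1}{14} \cdot \frac{1}{85} = 987 \cdot \frac{1}{1190} = \frac{141}{170}$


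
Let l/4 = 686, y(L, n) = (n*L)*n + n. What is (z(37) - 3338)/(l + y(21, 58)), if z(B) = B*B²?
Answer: 47315/73446 ≈ 0.64421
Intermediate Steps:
y(L, n) = n + L*n² (y(L, n) = (L*n)*n + n = L*n² + n = n + L*n²)
l = 2744 (l = 4*686 = 2744)
z(B) = B³
(z(37) - 3338)/(l + y(21, 58)) = (37³ - 3338)/(2744 + 58*(1 + 21*58)) = (50653 - 3338)/(2744 + 58*(1 + 1218)) = 47315/(2744 + 58*1219) = 47315/(2744 + 70702) = 47315/73446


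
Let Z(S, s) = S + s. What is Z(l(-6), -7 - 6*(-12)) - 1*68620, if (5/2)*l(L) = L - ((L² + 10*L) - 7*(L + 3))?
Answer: -342781/5 ≈ -68556.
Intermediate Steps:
l(L) = 42/5 - 4*L/5 - 2*L²/5 (l(L) = 2*(L - ((L² + 10*L) - 7*(L + 3)))/5 = 2*(L - ((L² + 10*L) - 7*(3 + L)))/5 = 2*(L - ((L² + 10*L) + (-21 - 7*L)))/5 = 2*(L - (-21 + L² + 3*L))/5 = 2*(L + (21 - L² - 3*L))/5 = 2*(21 - L² - 2*L)/5 = 42/5 - 4*L/5 - 2*L²/5)
Z(l(-6), -7 - 6*(-12)) - 1*68620 = ((42/5 - ⅘*(-6) - ⅖*(-6)²) + (-7 - 6*(-12))) - 1*68620 = ((42/5 + 24/5 - ⅖*36) + (-7 + 72)) - 68620 = ((42/5 + 24/5 - 72/5) + 65) - 68620 = (-6/5 + 65) - 68620 = 319/5 - 68620 = -342781/5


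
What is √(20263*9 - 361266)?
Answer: 7*I*√3651 ≈ 422.96*I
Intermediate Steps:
√(20263*9 - 361266) = √(182367 - 361266) = √(-178899) = 7*I*√3651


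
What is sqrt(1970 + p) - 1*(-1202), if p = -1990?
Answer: 1202 + 2*I*sqrt(5) ≈ 1202.0 + 4.4721*I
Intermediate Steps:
sqrt(1970 + p) - 1*(-1202) = sqrt(1970 - 1990) - 1*(-1202) = sqrt(-20) + 1202 = 2*I*sqrt(5) + 1202 = 1202 + 2*I*sqrt(5)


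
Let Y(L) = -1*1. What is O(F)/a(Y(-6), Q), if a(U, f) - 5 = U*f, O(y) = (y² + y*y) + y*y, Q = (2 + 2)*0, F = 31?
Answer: 2883/5 ≈ 576.60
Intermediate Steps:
Y(L) = -1
Q = 0 (Q = 4*0 = 0)
O(y) = 3*y² (O(y) = (y² + y²) + y² = 2*y² + y² = 3*y²)
a(U, f) = 5 + U*f
O(F)/a(Y(-6), Q) = (3*31²)/(5 - 1*0) = (3*961)/(5 + 0) = 2883/5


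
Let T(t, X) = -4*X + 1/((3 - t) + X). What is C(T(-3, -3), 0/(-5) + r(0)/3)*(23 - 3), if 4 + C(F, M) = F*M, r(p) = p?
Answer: -80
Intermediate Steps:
T(t, X) = 1/(3 + X - t) - 4*X (T(t, X) = -4*X + 1/(3 + X - t) = 1/(3 + X - t) - 4*X)
C(F, M) = -4 + F*M
C(T(-3, -3), 0/(-5) + r(0)/3)*(23 - 3) = (-4 + ((1 - 12*(-3) - 4*(-3)² + 4*(-3)*(-3))/(3 - 3 - 1*(-3)))*(0/(-5) + 0/3))*(23 - 3) = (-4 + ((1 + 36 - 4*9 + 36)/(3 - 3 + 3))*(0*(-⅕) + 0*(⅓)))*20 = (-4 + ((1 + 36 - 36 + 36)/3)*(0 + 0))*20 = (-4 + ((⅓)*37)*0)*20 = (-4 + (37/3)*0)*20 = (-4 + 0)*20 = -4*20 = -80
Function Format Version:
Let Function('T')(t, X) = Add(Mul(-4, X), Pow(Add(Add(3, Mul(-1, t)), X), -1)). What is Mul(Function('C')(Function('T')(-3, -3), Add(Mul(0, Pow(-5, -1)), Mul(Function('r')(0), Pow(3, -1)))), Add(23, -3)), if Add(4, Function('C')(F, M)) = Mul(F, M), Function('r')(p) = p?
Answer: -80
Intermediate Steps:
Function('T')(t, X) = Add(Pow(Add(3, X, Mul(-1, t)), -1), Mul(-4, X)) (Function('T')(t, X) = Add(Mul(-4, X), Pow(Add(3, X, Mul(-1, t)), -1)) = Add(Pow(Add(3, X, Mul(-1, t)), -1), Mul(-4, X)))
Function('C')(F, M) = Add(-4, Mul(F, M))
Mul(Function('C')(Function('T')(-3, -3), Add(Mul(0, Pow(-5, -1)), Mul(Function('r')(0), Pow(3, -1)))), Add(23, -3)) = Mul(Add(-4, Mul(Mul(Pow(Add(3, -3, Mul(-1, -3)), -1), Add(1, Mul(-12, -3), Mul(-4, Pow(-3, 2)), Mul(4, -3, -3))), Add(Mul(0, Pow(-5, -1)), Mul(0, Pow(3, -1))))), Add(23, -3)) = Mul(Add(-4, Mul(Mul(Pow(Add(3, -3, 3), -1), Add(1, 36, Mul(-4, 9), 36)), Add(Mul(0, Rational(-1, 5)), Mul(0, Rational(1, 3))))), 20) = Mul(Add(-4, Mul(Mul(Pow(3, -1), Add(1, 36, -36, 36)), Add(0, 0))), 20) = Mul(Add(-4, Mul(Mul(Rational(1, 3), 37), 0)), 20) = Mul(Add(-4, Mul(Rational(37, 3), 0)), 20) = Mul(Add(-4, 0), 20) = Mul(-4, 20) = -80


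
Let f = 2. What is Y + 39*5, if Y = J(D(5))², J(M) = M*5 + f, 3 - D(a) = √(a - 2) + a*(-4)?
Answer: 13959 - 1170*√3 ≈ 11933.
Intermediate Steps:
D(a) = 3 - √(-2 + a) + 4*a (D(a) = 3 - (√(a - 2) + a*(-4)) = 3 - (√(-2 + a) - 4*a) = 3 + (-√(-2 + a) + 4*a) = 3 - √(-2 + a) + 4*a)
J(M) = 2 + 5*M (J(M) = M*5 + 2 = 5*M + 2 = 2 + 5*M)
Y = (117 - 5*√3)² (Y = (2 + 5*(3 - √(-2 + 5) + 4*5))² = (2 + 5*(3 - √3 + 20))² = (2 + 5*(23 - √3))² = (2 + (115 - 5*√3))² = (117 - 5*√3)² ≈ 11738.)
Y + 39*5 = (13764 - 1170*√3) + 39*5 = (13764 - 1170*√3) + 195 = 13959 - 1170*√3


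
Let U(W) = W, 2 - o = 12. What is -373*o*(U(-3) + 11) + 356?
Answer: 30196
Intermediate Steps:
o = -10 (o = 2 - 1*12 = 2 - 12 = -10)
-373*o*(U(-3) + 11) + 356 = -(-3730)*(-3 + 11) + 356 = -(-3730)*8 + 356 = -373*(-80) + 356 = 29840 + 356 = 30196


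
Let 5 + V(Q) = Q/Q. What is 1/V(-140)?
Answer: -¼ ≈ -0.25000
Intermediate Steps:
V(Q) = -4 (V(Q) = -5 + Q/Q = -5 + 1 = -4)
1/V(-140) = 1/(-4) = -¼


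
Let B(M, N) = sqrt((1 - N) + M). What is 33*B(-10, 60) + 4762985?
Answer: 4762985 + 33*I*sqrt(69) ≈ 4.763e+6 + 274.12*I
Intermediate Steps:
B(M, N) = sqrt(1 + M - N)
33*B(-10, 60) + 4762985 = 33*sqrt(1 - 10 - 1*60) + 4762985 = 33*sqrt(1 - 10 - 60) + 4762985 = 33*sqrt(-69) + 4762985 = 33*(I*sqrt(69)) + 4762985 = 33*I*sqrt(69) + 4762985 = 4762985 + 33*I*sqrt(69)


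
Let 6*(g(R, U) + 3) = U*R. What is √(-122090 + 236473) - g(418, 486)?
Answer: -33855 + √114383 ≈ -33517.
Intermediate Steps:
g(R, U) = -3 + R*U/6 (g(R, U) = -3 + (U*R)/6 = -3 + (R*U)/6 = -3 + R*U/6)
√(-122090 + 236473) - g(418, 486) = √(-122090 + 236473) - (-3 + (⅙)*418*486) = √114383 - (-3 + 33858) = √114383 - 1*33855 = √114383 - 33855 = -33855 + √114383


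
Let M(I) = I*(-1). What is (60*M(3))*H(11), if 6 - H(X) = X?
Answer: 900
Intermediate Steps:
H(X) = 6 - X
M(I) = -I
(60*M(3))*H(11) = (60*(-1*3))*(6 - 1*11) = (60*(-3))*(6 - 11) = -180*(-5) = 900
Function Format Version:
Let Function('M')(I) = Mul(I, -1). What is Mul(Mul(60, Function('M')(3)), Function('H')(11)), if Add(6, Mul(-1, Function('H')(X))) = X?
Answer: 900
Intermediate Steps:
Function('H')(X) = Add(6, Mul(-1, X))
Function('M')(I) = Mul(-1, I)
Mul(Mul(60, Function('M')(3)), Function('H')(11)) = Mul(Mul(60, Mul(-1, 3)), Add(6, Mul(-1, 11))) = Mul(Mul(60, -3), Add(6, -11)) = Mul(-180, -5) = 900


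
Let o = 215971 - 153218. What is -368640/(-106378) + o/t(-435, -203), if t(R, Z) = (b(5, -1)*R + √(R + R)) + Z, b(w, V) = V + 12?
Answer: (-2418381157*I + 184320*√870)/(53189*(√870 + 4988*I)) ≈ -9.115 - 0.074392*I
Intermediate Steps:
b(w, V) = 12 + V
o = 62753
t(R, Z) = Z + 11*R + √2*√R (t(R, Z) = ((12 - 1)*R + √(R + R)) + Z = (11*R + √(2*R)) + Z = (11*R + √2*√R) + Z = Z + 11*R + √2*√R)
-368640/(-106378) + o/t(-435, -203) = -368640/(-106378) + 62753/(-203 + 11*(-435) + √2*√(-435)) = -368640*(-1/106378) + 62753/(-203 - 4785 + √2*(I*√435)) = 184320/53189 + 62753/(-203 - 4785 + I*√870) = 184320/53189 + 62753/(-4988 + I*√870)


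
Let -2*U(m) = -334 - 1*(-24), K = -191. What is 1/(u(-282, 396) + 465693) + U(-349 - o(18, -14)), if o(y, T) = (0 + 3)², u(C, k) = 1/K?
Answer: 13786841301/88947362 ≈ 155.00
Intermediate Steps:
u(C, k) = -1/191 (u(C, k) = 1/(-191) = -1/191)
o(y, T) = 9 (o(y, T) = 3² = 9)
U(m) = 155 (U(m) = -(-334 - 1*(-24))/2 = -(-334 + 24)/2 = -½*(-310) = 155)
1/(u(-282, 396) + 465693) + U(-349 - o(18, -14)) = 1/(-1/191 + 465693) + 155 = 1/(88947362/191) + 155 = 191/88947362 + 155 = 13786841301/88947362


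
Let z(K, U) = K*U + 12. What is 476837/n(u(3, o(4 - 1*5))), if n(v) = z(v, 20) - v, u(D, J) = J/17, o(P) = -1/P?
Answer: 8106229/223 ≈ 36351.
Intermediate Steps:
z(K, U) = 12 + K*U
u(D, J) = J/17 (u(D, J) = J*(1/17) = J/17)
n(v) = 12 + 19*v (n(v) = (12 + v*20) - v = (12 + 20*v) - v = 12 + 19*v)
476837/n(u(3, o(4 - 1*5))) = 476837/(12 + 19*((-1/(4 - 1*5))/17)) = 476837/(12 + 19*((-1/(4 - 5))/17)) = 476837/(12 + 19*((-1/(-1))/17)) = 476837/(12 + 19*((-1*(-1))/17)) = 476837/(12 + 19*((1/17)*1)) = 476837/(12 + 19*(1/17)) = 476837/(12 + 19/17) = 476837/(223/17) = 476837*(17/223) = 8106229/223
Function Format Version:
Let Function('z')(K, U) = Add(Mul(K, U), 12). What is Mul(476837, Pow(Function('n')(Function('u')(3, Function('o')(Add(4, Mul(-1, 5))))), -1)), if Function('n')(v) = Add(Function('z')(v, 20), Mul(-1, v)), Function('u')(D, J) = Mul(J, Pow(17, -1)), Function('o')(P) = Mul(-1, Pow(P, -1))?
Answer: Rational(8106229, 223) ≈ 36351.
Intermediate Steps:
Function('z')(K, U) = Add(12, Mul(K, U))
Function('u')(D, J) = Mul(Rational(1, 17), J) (Function('u')(D, J) = Mul(J, Rational(1, 17)) = Mul(Rational(1, 17), J))
Function('n')(v) = Add(12, Mul(19, v)) (Function('n')(v) = Add(Add(12, Mul(v, 20)), Mul(-1, v)) = Add(Add(12, Mul(20, v)), Mul(-1, v)) = Add(12, Mul(19, v)))
Mul(476837, Pow(Function('n')(Function('u')(3, Function('o')(Add(4, Mul(-1, 5))))), -1)) = Mul(476837, Pow(Add(12, Mul(19, Mul(Rational(1, 17), Mul(-1, Pow(Add(4, Mul(-1, 5)), -1))))), -1)) = Mul(476837, Pow(Add(12, Mul(19, Mul(Rational(1, 17), Mul(-1, Pow(Add(4, -5), -1))))), -1)) = Mul(476837, Pow(Add(12, Mul(19, Mul(Rational(1, 17), Mul(-1, Pow(-1, -1))))), -1)) = Mul(476837, Pow(Add(12, Mul(19, Mul(Rational(1, 17), Mul(-1, -1)))), -1)) = Mul(476837, Pow(Add(12, Mul(19, Mul(Rational(1, 17), 1))), -1)) = Mul(476837, Pow(Add(12, Mul(19, Rational(1, 17))), -1)) = Mul(476837, Pow(Add(12, Rational(19, 17)), -1)) = Mul(476837, Pow(Rational(223, 17), -1)) = Mul(476837, Rational(17, 223)) = Rational(8106229, 223)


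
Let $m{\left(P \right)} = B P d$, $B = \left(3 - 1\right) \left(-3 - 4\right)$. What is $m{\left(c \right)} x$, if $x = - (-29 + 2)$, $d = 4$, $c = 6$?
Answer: $-9072$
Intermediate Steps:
$B = -14$ ($B = 2 \left(-7\right) = -14$)
$m{\left(P \right)} = - 56 P$ ($m{\left(P \right)} = - 14 P 4 = - 56 P$)
$x = 27$ ($x = \left(-1\right) \left(-27\right) = 27$)
$m{\left(c \right)} x = \left(-56\right) 6 \cdot 27 = \left(-336\right) 27 = -9072$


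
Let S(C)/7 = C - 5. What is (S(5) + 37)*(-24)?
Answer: -888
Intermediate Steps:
S(C) = -35 + 7*C (S(C) = 7*(C - 5) = 7*(-5 + C) = -35 + 7*C)
(S(5) + 37)*(-24) = ((-35 + 7*5) + 37)*(-24) = ((-35 + 35) + 37)*(-24) = (0 + 37)*(-24) = 37*(-24) = -888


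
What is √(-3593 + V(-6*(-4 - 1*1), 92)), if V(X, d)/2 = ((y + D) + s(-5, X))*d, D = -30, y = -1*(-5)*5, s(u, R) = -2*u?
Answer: 9*I*√33 ≈ 51.701*I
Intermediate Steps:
y = 25 (y = 5*5 = 25)
V(X, d) = 10*d (V(X, d) = 2*(((25 - 30) - 2*(-5))*d) = 2*((-5 + 10)*d) = 2*(5*d) = 10*d)
√(-3593 + V(-6*(-4 - 1*1), 92)) = √(-3593 + 10*92) = √(-3593 + 920) = √(-2673) = 9*I*√33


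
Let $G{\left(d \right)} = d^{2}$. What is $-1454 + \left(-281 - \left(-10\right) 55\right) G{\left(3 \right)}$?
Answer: $967$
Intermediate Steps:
$-1454 + \left(-281 - \left(-10\right) 55\right) G{\left(3 \right)} = -1454 + \left(-281 - \left(-10\right) 55\right) 3^{2} = -1454 + \left(-281 - -550\right) 9 = -1454 + \left(-281 + 550\right) 9 = -1454 + 269 \cdot 9 = -1454 + 2421 = 967$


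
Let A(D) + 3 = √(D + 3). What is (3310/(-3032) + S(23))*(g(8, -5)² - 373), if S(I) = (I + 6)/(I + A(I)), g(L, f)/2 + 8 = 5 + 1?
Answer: -2733255/16676 + 609*√26/22 ≈ -22.753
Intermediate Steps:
A(D) = -3 + √(3 + D) (A(D) = -3 + √(D + 3) = -3 + √(3 + D))
g(L, f) = -4 (g(L, f) = -16 + 2*(5 + 1) = -16 + 2*6 = -16 + 12 = -4)
S(I) = (6 + I)/(-3 + I + √(3 + I)) (S(I) = (I + 6)/(I + (-3 + √(3 + I))) = (6 + I)/(-3 + I + √(3 + I)))
(3310/(-3032) + S(23))*(g(8, -5)² - 373) = (3310/(-3032) + (6 + 23)/(-3 + 23 + √(3 + 23)))*((-4)² - 373) = (3310*(-1/3032) + 29/(-3 + 23 + √26))*(16 - 373) = (-1655/1516 + 29/(20 + √26))*(-357) = 590835/1516 - 10353/(20 + √26)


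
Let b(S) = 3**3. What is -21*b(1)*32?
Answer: -18144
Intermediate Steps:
b(S) = 27
-21*b(1)*32 = -21*27*32 = -567*32 = -18144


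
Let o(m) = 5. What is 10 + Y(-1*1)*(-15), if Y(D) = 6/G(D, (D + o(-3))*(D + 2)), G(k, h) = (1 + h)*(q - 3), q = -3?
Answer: 13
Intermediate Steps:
G(k, h) = -6 - 6*h (G(k, h) = (1 + h)*(-3 - 3) = (1 + h)*(-6) = -6 - 6*h)
Y(D) = 6/(-6 - 6*(2 + D)*(5 + D)) (Y(D) = 6/(-6 - 6*(D + 5)*(D + 2)) = 6/(-6 - 6*(5 + D)*(2 + D)) = 6/(-6 - 6*(2 + D)*(5 + D)))
10 + Y(-1*1)*(-15) = 10 - 1/(11 + (-1*1)² + 7*(-1*1))*(-15) = 10 - 1/(11 + (-1)² + 7*(-1))*(-15) = 10 - 1/(11 + 1 - 7)*(-15) = 10 - 1/5*(-15) = 10 - 1*⅕*(-15) = 10 - ⅕*(-15) = 10 + 3 = 13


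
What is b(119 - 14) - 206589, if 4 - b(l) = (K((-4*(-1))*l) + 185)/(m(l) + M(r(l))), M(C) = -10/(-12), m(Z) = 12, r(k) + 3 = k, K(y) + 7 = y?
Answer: -15910633/77 ≈ -2.0663e+5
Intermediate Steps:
K(y) = -7 + y
r(k) = -3 + k
M(C) = 5/6 (M(C) = -10*(-1/12) = 5/6)
b(l) = -760/77 - 24*l/77 (b(l) = 4 - ((-7 + (-4*(-1))*l) + 185)/(12 + 5/6) = 4 - ((-7 + 4*l) + 185)/77/6 = 4 - (178 + 4*l)*6/77 = 4 - (1068/77 + 24*l/77) = 4 + (-1068/77 - 24*l/77) = -760/77 - 24*l/77)
b(119 - 14) - 206589 = (-760/77 - 24*(119 - 14)/77) - 206589 = (-760/77 - 24/77*105) - 206589 = (-760/77 - 360/11) - 206589 = -3280/77 - 206589 = -15910633/77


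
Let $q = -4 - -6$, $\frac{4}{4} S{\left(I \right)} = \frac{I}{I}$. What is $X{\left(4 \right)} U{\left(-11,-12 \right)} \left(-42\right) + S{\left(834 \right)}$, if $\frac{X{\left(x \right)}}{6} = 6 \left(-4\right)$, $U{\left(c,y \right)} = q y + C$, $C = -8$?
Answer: $-193535$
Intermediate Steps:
$S{\left(I \right)} = 1$ ($S{\left(I \right)} = \frac{I}{I} = 1$)
$q = 2$ ($q = -4 + 6 = 2$)
$U{\left(c,y \right)} = -8 + 2 y$ ($U{\left(c,y \right)} = 2 y - 8 = -8 + 2 y$)
$X{\left(x \right)} = -144$ ($X{\left(x \right)} = 6 \cdot 6 \left(-4\right) = 6 \left(-24\right) = -144$)
$X{\left(4 \right)} U{\left(-11,-12 \right)} \left(-42\right) + S{\left(834 \right)} = - 144 \left(-8 + 2 \left(-12\right)\right) \left(-42\right) + 1 = - 144 \left(-8 - 24\right) \left(-42\right) + 1 = \left(-144\right) \left(-32\right) \left(-42\right) + 1 = 4608 \left(-42\right) + 1 = -193536 + 1 = -193535$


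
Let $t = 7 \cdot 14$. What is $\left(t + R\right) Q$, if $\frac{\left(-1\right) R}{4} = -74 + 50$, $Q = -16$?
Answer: $-3104$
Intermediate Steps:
$R = 96$ ($R = - 4 \left(-74 + 50\right) = \left(-4\right) \left(-24\right) = 96$)
$t = 98$
$\left(t + R\right) Q = \left(98 + 96\right) \left(-16\right) = 194 \left(-16\right) = -3104$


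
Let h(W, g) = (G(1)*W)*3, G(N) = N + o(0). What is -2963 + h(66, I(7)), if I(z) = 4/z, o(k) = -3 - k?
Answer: -3359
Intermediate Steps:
G(N) = -3 + N (G(N) = N + (-3 - 1*0) = N + (-3 + 0) = N - 3 = -3 + N)
h(W, g) = -6*W (h(W, g) = ((-3 + 1)*W)*3 = -2*W*3 = -6*W)
-2963 + h(66, I(7)) = -2963 - 6*66 = -2963 - 396 = -3359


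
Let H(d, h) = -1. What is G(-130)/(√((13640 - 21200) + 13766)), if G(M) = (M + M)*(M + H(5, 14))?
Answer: 17030*√6206/3103 ≈ 432.35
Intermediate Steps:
G(M) = 2*M*(-1 + M) (G(M) = (M + M)*(M - 1) = (2*M)*(-1 + M) = 2*M*(-1 + M))
G(-130)/(√((13640 - 21200) + 13766)) = (2*(-130)*(-1 - 130))/(√((13640 - 21200) + 13766)) = (2*(-130)*(-131))/(√(-7560 + 13766)) = 34060/(√6206) = 34060*(√6206/6206) = 17030*√6206/3103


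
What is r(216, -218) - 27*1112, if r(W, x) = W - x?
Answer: -29590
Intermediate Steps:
r(216, -218) - 27*1112 = (216 - 1*(-218)) - 27*1112 = (216 + 218) - 1*30024 = 434 - 30024 = -29590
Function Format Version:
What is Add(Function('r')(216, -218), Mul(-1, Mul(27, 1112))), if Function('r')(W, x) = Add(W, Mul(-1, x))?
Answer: -29590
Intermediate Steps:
Add(Function('r')(216, -218), Mul(-1, Mul(27, 1112))) = Add(Add(216, Mul(-1, -218)), Mul(-1, Mul(27, 1112))) = Add(Add(216, 218), Mul(-1, 30024)) = Add(434, -30024) = -29590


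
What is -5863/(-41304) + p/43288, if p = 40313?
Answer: 4283227/3990999 ≈ 1.0732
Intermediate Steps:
-5863/(-41304) + p/43288 = -5863/(-41304) + 40313/43288 = -5863*(-1/41304) + 40313*(1/43288) = 5863/41304 + 5759/6184 = 4283227/3990999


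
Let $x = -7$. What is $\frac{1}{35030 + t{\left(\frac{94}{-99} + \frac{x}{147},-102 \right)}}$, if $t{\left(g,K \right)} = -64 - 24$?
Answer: $\frac{1}{34942} \approx 2.8619 \cdot 10^{-5}$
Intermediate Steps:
$t{\left(g,K \right)} = -88$ ($t{\left(g,K \right)} = -64 - 24 = -88$)
$\frac{1}{35030 + t{\left(\frac{94}{-99} + \frac{x}{147},-102 \right)}} = \frac{1}{35030 - 88} = \frac{1}{34942}$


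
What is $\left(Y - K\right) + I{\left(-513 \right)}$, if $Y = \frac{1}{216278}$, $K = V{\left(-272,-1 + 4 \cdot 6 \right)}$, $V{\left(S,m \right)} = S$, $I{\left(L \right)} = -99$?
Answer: $\frac{37416095}{216278} \approx 173.0$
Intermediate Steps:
$K = -272$
$Y = \frac{1}{216278} \approx 4.6237 \cdot 10^{-6}$
$\left(Y - K\right) + I{\left(-513 \right)} = \left(\frac{1}{216278} - -272\right) - 99 = \left(\frac{1}{216278} + 272\right) - 99 = \frac{58827617}{216278} - 99 = \frac{37416095}{216278}$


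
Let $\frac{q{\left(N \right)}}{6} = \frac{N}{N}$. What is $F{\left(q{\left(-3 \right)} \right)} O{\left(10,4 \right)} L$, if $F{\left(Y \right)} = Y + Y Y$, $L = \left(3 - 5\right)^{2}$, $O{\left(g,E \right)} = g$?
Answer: $1680$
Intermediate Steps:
$q{\left(N \right)} = 6$ ($q{\left(N \right)} = 6 \frac{N}{N} = 6 \cdot 1 = 6$)
$L = 4$ ($L = \left(-2\right)^{2} = 4$)
$F{\left(Y \right)} = Y + Y^{2}$
$F{\left(q{\left(-3 \right)} \right)} O{\left(10,4 \right)} L = 6 \left(1 + 6\right) 10 \cdot 4 = 6 \cdot 7 \cdot 10 \cdot 4 = 42 \cdot 10 \cdot 4 = 420 \cdot 4 = 1680$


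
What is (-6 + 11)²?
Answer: 25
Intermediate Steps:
(-6 + 11)² = 5² = 25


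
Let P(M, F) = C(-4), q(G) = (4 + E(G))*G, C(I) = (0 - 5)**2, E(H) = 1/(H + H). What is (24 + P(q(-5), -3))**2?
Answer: 2401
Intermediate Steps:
E(H) = 1/(2*H)
C(I) = 25 (C(I) = (-5)**2 = 25)
q(G) = G*(4 + 1/(2*G)) (q(G) = (4 + 1/(2*G))*G = G*(4 + 1/(2*G)))
P(M, F) = 25
(24 + P(q(-5), -3))**2 = (24 + 25)**2 = 49**2 = 2401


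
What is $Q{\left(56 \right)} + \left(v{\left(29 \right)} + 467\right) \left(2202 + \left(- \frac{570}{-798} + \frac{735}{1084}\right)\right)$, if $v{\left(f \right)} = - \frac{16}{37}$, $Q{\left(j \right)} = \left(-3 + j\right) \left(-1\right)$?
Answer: $\frac{288611103615}{280756} \approx 1.028 \cdot 10^{6}$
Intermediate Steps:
$Q{\left(j \right)} = 3 - j$
$v{\left(f \right)} = - \frac{16}{37}$ ($v{\left(f \right)} = \left(-16\right) \frac{1}{37} = - \frac{16}{37}$)
$Q{\left(56 \right)} + \left(v{\left(29 \right)} + 467\right) \left(2202 + \left(- \frac{570}{-798} + \frac{735}{1084}\right)\right) = \left(3 - 56\right) + \left(- \frac{16}{37} + 467\right) \left(2202 + \left(- \frac{570}{-798} + \frac{735}{1084}\right)\right) = \left(3 - 56\right) + \frac{17263 \left(2202 + \left(\left(-570\right) \left(- \frac{1}{798}\right) + 735 \cdot \frac{1}{1084}\right)\right)}{37} = -53 + \frac{17263 \left(2202 + \left(\frac{5}{7} + \frac{735}{1084}\right)\right)}{37} = -53 + \frac{17263 \left(2202 + \frac{10565}{7588}\right)}{37} = -53 + \frac{17263}{37} \cdot \frac{16719341}{7588} = -53 + \frac{288625983683}{280756} = \frac{288611103615}{280756}$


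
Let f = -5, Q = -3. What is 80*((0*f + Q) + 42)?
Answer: 3120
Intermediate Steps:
80*((0*f + Q) + 42) = 80*((0*(-5) - 3) + 42) = 80*((0 - 3) + 42) = 80*(-3 + 42) = 80*39 = 3120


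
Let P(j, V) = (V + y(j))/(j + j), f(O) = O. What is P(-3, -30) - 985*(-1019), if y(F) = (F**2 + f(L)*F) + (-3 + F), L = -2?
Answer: 2007437/2 ≈ 1.0037e+6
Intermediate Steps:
y(F) = -3 + F**2 - F (y(F) = (F**2 - 2*F) + (-3 + F) = -3 + F**2 - F)
P(j, V) = (-3 + V + j**2 - j)/(2*j) (P(j, V) = (V + (-3 + j**2 - j))/(j + j) = (-3 + V + j**2 - j)/((2*j)) = (-3 + V + j**2 - j)*(1/(2*j)) = (-3 + V + j**2 - j)/(2*j))
P(-3, -30) - 985*(-1019) = (1/2)*(-3 - 30 + (-3)**2 - 1*(-3))/(-3) - 985*(-1019) = (1/2)*(-1/3)*(-3 - 30 + 9 + 3) + 1003715 = (1/2)*(-1/3)*(-21) + 1003715 = 7/2 + 1003715 = 2007437/2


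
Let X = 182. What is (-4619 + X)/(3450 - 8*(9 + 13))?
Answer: -4437/3274 ≈ -1.3552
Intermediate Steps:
(-4619 + X)/(3450 - 8*(9 + 13)) = (-4619 + 182)/(3450 - 8*(9 + 13)) = -4437/(3450 - 8*22) = -4437/(3450 - 176) = -4437/3274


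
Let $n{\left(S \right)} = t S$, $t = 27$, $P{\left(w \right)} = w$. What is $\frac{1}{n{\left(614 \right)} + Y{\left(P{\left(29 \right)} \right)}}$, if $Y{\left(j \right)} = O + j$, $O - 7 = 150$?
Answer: $\frac{1}{16764} \approx 5.9652 \cdot 10^{-5}$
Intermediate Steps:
$O = 157$ ($O = 7 + 150 = 157$)
$n{\left(S \right)} = 27 S$
$Y{\left(j \right)} = 157 + j$
$\frac{1}{n{\left(614 \right)} + Y{\left(P{\left(29 \right)} \right)}} = \frac{1}{27 \cdot 614 + \left(157 + 29\right)} = \frac{1}{16578 + 186} = \frac{1}{16764}$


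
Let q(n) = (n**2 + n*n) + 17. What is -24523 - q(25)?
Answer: -25790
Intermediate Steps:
q(n) = 17 + 2*n**2 (q(n) = (n**2 + n**2) + 17 = 2*n**2 + 17 = 17 + 2*n**2)
-24523 - q(25) = -24523 - (17 + 2*25**2) = -24523 - (17 + 2*625) = -24523 - (17 + 1250) = -24523 - 1*1267 = -24523 - 1267 = -25790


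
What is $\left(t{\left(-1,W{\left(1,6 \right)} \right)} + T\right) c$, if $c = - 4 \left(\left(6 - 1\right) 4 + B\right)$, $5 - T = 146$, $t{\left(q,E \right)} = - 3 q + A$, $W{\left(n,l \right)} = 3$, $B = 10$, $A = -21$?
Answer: $19080$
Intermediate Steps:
$t{\left(q,E \right)} = -21 - 3 q$ ($t{\left(q,E \right)} = - 3 q - 21 = -21 - 3 q$)
$T = -141$ ($T = 5 - 146 = -141$)
$c = -120$ ($c = - 4 \left(\left(6 - 1\right) 4 + 10\right) = - 4 \left(5 \cdot 4 + 10\right) = - 4 \left(20 + 10\right) = \left(-4\right) 30 = -120$)
$\left(t{\left(-1,W{\left(1,6 \right)} \right)} + T\right) c = \left(\left(-21 - -3\right) - 141\right) \left(-120\right) = \left(\left(-21 + 3\right) - 141\right) \left(-120\right) = \left(-18 - 141\right) \left(-120\right) = \left(-159\right) \left(-120\right) = 19080$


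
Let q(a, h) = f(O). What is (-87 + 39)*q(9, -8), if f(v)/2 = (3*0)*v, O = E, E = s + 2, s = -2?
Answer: 0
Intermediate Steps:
E = 0 (E = -2 + 2 = 0)
O = 0
f(v) = 0 (f(v) = 2*((3*0)*v) = 2*(0*v) = 2*0 = 0)
q(a, h) = 0
(-87 + 39)*q(9, -8) = (-87 + 39)*0 = -48*0 = 0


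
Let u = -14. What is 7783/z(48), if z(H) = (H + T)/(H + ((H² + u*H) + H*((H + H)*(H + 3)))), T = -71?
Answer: -1842142704/23 ≈ -8.0093e+7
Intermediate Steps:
z(H) = (-71 + H)/(H² - 13*H + 2*H²*(3 + H)) (z(H) = (H - 71)/(H + ((H² - 14*H) + H*((H + H)*(H + 3)))) = (-71 + H)/(H + ((H² - 14*H) + H*((2*H)*(3 + H)))) = (-71 + H)/(H + ((H² - 14*H) + H*(2*H*(3 + H)))) = (-71 + H)/(H + ((H² - 14*H) + 2*H²*(3 + H))) = (-71 + H)/(H + (H² - 14*H + 2*H²*(3 + H))) = (-71 + H)/(H² - 13*H + 2*H²*(3 + H)))
7783/z(48) = 7783/(((-71 + 48)/(48*(-13 + 2*48² + 7*48)))) = 7783/(((1/48)*(-23)/(-13 + 2*2304 + 336))) = 7783/(((1/48)*(-23)/(-13 + 4608 + 336))) = 7783/(((1/48)*(-23)/4931)) = 7783/(((1/48)*(1/4931)*(-23))) = 7783/(-23/236688) = 7783*(-236688/23) = -1842142704/23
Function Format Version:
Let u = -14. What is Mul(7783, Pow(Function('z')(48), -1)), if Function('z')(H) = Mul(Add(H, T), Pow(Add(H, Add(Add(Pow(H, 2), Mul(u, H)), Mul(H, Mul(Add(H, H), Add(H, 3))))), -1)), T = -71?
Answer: Rational(-1842142704, 23) ≈ -8.0093e+7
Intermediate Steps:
Function('z')(H) = Mul(Pow(Add(Pow(H, 2), Mul(-13, H), Mul(2, Pow(H, 2), Add(3, H))), -1), Add(-71, H)) (Function('z')(H) = Mul(Add(H, -71), Pow(Add(H, Add(Add(Pow(H, 2), Mul(-14, H)), Mul(H, Mul(Add(H, H), Add(H, 3))))), -1)) = Mul(Add(-71, H), Pow(Add(H, Add(Add(Pow(H, 2), Mul(-14, H)), Mul(H, Mul(Mul(2, H), Add(3, H))))), -1)) = Mul(Add(-71, H), Pow(Add(H, Add(Add(Pow(H, 2), Mul(-14, H)), Mul(H, Mul(2, H, Add(3, H))))), -1)) = Mul(Add(-71, H), Pow(Add(H, Add(Add(Pow(H, 2), Mul(-14, H)), Mul(2, Pow(H, 2), Add(3, H)))), -1)) = Mul(Add(-71, H), Pow(Add(H, Add(Pow(H, 2), Mul(-14, H), Mul(2, Pow(H, 2), Add(3, H)))), -1)) = Mul(Add(-71, H), Pow(Add(Pow(H, 2), Mul(-13, H), Mul(2, Pow(H, 2), Add(3, H))), -1)) = Mul(Pow(Add(Pow(H, 2), Mul(-13, H), Mul(2, Pow(H, 2), Add(3, H))), -1), Add(-71, H)))
Mul(7783, Pow(Function('z')(48), -1)) = Mul(7783, Pow(Mul(Pow(48, -1), Pow(Add(-13, Mul(2, Pow(48, 2)), Mul(7, 48)), -1), Add(-71, 48)), -1)) = Mul(7783, Pow(Mul(Rational(1, 48), Pow(Add(-13, Mul(2, 2304), 336), -1), -23), -1)) = Mul(7783, Pow(Mul(Rational(1, 48), Pow(Add(-13, 4608, 336), -1), -23), -1)) = Mul(7783, Pow(Mul(Rational(1, 48), Pow(4931, -1), -23), -1)) = Mul(7783, Pow(Mul(Rational(1, 48), Rational(1, 4931), -23), -1)) = Mul(7783, Pow(Rational(-23, 236688), -1)) = Mul(7783, Rational(-236688, 23)) = Rational(-1842142704, 23)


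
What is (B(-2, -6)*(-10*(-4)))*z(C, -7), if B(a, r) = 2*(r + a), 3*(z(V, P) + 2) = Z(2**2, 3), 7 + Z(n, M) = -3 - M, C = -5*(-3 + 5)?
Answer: 12160/3 ≈ 4053.3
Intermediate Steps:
C = -10 (C = -5*2 = -10)
Z(n, M) = -10 - M (Z(n, M) = -7 + (-3 - M) = -10 - M)
z(V, P) = -19/3 (z(V, P) = -2 + (-10 - 1*3)/3 = -2 + (-10 - 3)/3 = -2 + (1/3)*(-13) = -2 - 13/3 = -19/3)
B(a, r) = 2*a + 2*r (B(a, r) = 2*(a + r) = 2*a + 2*r)
(B(-2, -6)*(-10*(-4)))*z(C, -7) = ((2*(-2) + 2*(-6))*(-10*(-4)))*(-19/3) = ((-4 - 12)*40)*(-19/3) = -16*40*(-19/3) = -640*(-19/3) = 12160/3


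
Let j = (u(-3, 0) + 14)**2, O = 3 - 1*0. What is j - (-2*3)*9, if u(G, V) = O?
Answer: 343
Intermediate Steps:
O = 3 (O = 3 + 0 = 3)
u(G, V) = 3
j = 289 (j = (3 + 14)**2 = 17**2 = 289)
j - (-2*3)*9 = 289 - (-2*3)*9 = 289 - (-6)*9 = 289 - 1*(-54) = 289 + 54 = 343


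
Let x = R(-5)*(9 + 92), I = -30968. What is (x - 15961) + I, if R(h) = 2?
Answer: -46727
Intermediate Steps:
x = 202 (x = 2*(9 + 92) = 2*101 = 202)
(x - 15961) + I = (202 - 15961) - 30968 = -15759 - 30968 = -46727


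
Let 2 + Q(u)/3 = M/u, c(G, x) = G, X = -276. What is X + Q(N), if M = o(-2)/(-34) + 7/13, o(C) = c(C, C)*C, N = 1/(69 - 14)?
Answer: -46977/221 ≈ -212.57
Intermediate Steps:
N = 1/55 ≈ 0.018182
o(C) = C² (o(C) = C*C = C²)
M = 93/221 (M = (-2)²/(-34) + 7/13 = 4*(-1/34) + 7*(1/13) = -2/17 + 7/13 = 93/221 ≈ 0.42081)
Q(u) = -6 + 279/(221*u) (Q(u) = -6 + 3*(93/(221*u)) = -6 + 279/(221*u))
X + Q(N) = -276 + (-6 + 279/(221*(1/55))) = -276 + (-6 + (279/221)*55) = -276 + (-6 + 15345/221) = -276 + 14019/221 = -46977/221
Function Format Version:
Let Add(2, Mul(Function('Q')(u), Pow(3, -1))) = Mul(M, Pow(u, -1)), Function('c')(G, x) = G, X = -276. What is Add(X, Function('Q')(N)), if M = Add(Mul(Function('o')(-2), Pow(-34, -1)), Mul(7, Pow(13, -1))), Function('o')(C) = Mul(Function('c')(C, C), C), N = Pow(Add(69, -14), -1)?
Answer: Rational(-46977, 221) ≈ -212.57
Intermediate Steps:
N = Rational(1, 55) (N = Pow(55, -1) = Rational(1, 55) ≈ 0.018182)
Function('o')(C) = Pow(C, 2) (Function('o')(C) = Mul(C, C) = Pow(C, 2))
M = Rational(93, 221) (M = Add(Mul(Pow(-2, 2), Pow(-34, -1)), Mul(7, Pow(13, -1))) = Add(Mul(4, Rational(-1, 34)), Mul(7, Rational(1, 13))) = Add(Rational(-2, 17), Rational(7, 13)) = Rational(93, 221) ≈ 0.42081)
Function('Q')(u) = Add(-6, Mul(Rational(279, 221), Pow(u, -1))) (Function('Q')(u) = Add(-6, Mul(3, Mul(Rational(93, 221), Pow(u, -1)))) = Add(-6, Mul(Rational(279, 221), Pow(u, -1))))
Add(X, Function('Q')(N)) = Add(-276, Add(-6, Mul(Rational(279, 221), Pow(Rational(1, 55), -1)))) = Add(-276, Add(-6, Mul(Rational(279, 221), 55))) = Add(-276, Add(-6, Rational(15345, 221))) = Add(-276, Rational(14019, 221)) = Rational(-46977, 221)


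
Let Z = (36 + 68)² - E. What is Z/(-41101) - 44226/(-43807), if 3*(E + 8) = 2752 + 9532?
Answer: 4568822762/5401534521 ≈ 0.84584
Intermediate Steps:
E = 12260/3 (E = -8 + (2752 + 9532)/3 = -8 + (⅓)*12284 = -8 + 12284/3 = 12260/3 ≈ 4086.7)
Z = 20188/3 (Z = (36 + 68)² - 1*12260/3 = 104² - 12260/3 = 10816 - 12260/3 = 20188/3 ≈ 6729.3)
Z/(-41101) - 44226/(-43807) = (20188/3)/(-41101) - 44226/(-43807) = (20188/3)*(-1/41101) - 44226*(-1/43807) = -20188/123303 + 44226/43807 = 4568822762/5401534521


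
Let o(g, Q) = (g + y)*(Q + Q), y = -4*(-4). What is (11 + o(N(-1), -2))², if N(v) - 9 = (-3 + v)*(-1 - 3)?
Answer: 23409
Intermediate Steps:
y = 16
N(v) = 21 - 4*v (N(v) = 9 + (-3 + v)*(-1 - 3) = 9 + (-3 + v)*(-4) = 9 + (12 - 4*v) = 21 - 4*v)
o(g, Q) = 2*Q*(16 + g) (o(g, Q) = (g + 16)*(Q + Q) = (16 + g)*(2*Q) = 2*Q*(16 + g))
(11 + o(N(-1), -2))² = (11 + 2*(-2)*(16 + (21 - 4*(-1))))² = (11 + 2*(-2)*(16 + (21 + 4)))² = (11 + 2*(-2)*(16 + 25))² = (11 + 2*(-2)*41)² = (11 - 164)² = (-153)² = 23409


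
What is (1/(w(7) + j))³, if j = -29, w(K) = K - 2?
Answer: -1/13824 ≈ -7.2338e-5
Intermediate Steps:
w(K) = -2 + K
(1/(w(7) + j))³ = (1/((-2 + 7) - 29))³ = (1/(5 - 29))³ = (1/(-24))³ = (-1/24)³ = -1/13824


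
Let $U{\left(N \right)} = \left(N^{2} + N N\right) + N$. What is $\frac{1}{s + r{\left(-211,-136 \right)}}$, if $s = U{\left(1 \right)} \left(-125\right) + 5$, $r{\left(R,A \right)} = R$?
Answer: $- \frac{1}{581} \approx -0.0017212$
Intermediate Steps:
$U{\left(N \right)} = N + 2 N^{2}$ ($U{\left(N \right)} = \left(N^{2} + N^{2}\right) + N = 2 N^{2} + N = N + 2 N^{2}$)
$s = -370$ ($s = 1 \left(1 + 2 \cdot 1\right) \left(-125\right) + 5 = 1 \left(1 + 2\right) \left(-125\right) + 5 = 1 \cdot 3 \left(-125\right) + 5 = 3 \left(-125\right) + 5 = -375 + 5 = -370$)
$\frac{1}{s + r{\left(-211,-136 \right)}} = \frac{1}{-370 - 211} = \frac{1}{-581} = - \frac{1}{581}$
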